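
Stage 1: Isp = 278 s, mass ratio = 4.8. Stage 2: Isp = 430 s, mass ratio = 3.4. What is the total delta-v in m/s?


dV1 = 278 * 9.81 * ln(4.8) = 4277.9 m/s
dV2 = 430 * 9.81 * ln(3.4) = 5162.3 m/s
Total dV = 4277.9 + 5162.3 = 9440.2 m/s ~ 9440 m/s

9440 m/s


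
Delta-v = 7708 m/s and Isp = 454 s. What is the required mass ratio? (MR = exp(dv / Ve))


Ve = 454 * 9.81 = 4453.74 m/s
MR = exp(7708 / 4453.74) = 5.644

5.644


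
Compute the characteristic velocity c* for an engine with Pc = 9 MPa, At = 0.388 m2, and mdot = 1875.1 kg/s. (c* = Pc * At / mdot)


c* = 9e6 * 0.388 / 1875.1 = 1862 m/s

1862 m/s


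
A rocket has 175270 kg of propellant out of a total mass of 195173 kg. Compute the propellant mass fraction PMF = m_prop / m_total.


PMF = 175270 / 195173 = 0.898

0.898


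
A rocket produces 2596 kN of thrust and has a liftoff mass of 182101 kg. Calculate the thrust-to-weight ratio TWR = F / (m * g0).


TWR = 2596000 / (182101 * 9.81) = 1.45

1.45


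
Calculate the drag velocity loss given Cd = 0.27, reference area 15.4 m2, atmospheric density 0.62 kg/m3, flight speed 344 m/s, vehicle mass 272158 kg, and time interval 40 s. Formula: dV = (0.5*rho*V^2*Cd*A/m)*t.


D = 0.5 * 0.62 * 344^2 * 0.27 * 15.4 = 152532.74 N
a = 152532.74 / 272158 = 0.5605 m/s2
dV = 0.5605 * 40 = 22.4 m/s

22.4 m/s


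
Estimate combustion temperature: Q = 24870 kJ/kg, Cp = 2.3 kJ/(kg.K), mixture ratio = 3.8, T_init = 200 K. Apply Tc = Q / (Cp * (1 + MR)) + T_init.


Tc = 24870 / (2.3 * (1 + 3.8)) + 200 = 2453 K

2453 K


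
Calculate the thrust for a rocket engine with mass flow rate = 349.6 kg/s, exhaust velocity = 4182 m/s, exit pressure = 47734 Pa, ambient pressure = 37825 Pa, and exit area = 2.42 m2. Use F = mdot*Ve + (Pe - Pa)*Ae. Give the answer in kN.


F = 349.6 * 4182 + (47734 - 37825) * 2.42 = 1.4860e+06 N = 1486.0 kN

1486.0 kN


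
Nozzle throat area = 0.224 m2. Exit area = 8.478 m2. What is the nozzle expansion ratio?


AR = 8.478 / 0.224 = 37.8

37.8


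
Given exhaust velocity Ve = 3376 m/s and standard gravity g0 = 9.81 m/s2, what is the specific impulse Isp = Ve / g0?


Isp = Ve / g0 = 3376 / 9.81 = 344.1 s

344.1 s


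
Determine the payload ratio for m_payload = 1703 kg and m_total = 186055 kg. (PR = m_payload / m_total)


PR = 1703 / 186055 = 0.0092

0.0092


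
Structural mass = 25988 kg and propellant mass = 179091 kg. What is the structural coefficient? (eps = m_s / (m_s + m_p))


eps = 25988 / (25988 + 179091) = 0.1267

0.1267


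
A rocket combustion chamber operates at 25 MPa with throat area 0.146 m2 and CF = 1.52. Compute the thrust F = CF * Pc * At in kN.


F = 1.52 * 25e6 * 0.146 = 5.5480e+06 N = 5548.0 kN

5548.0 kN


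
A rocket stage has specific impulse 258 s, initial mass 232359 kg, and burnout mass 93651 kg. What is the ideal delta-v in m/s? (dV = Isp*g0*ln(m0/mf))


Ve = 258 * 9.81 = 2530.98 m/s
dV = 2530.98 * ln(232359/93651) = 2300 m/s

2300 m/s


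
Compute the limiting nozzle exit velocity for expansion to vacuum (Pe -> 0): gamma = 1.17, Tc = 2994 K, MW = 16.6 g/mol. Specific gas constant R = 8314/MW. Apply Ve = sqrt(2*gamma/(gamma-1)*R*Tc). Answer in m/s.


R = 8314 / 16.6 = 500.84 J/(kg.K)
Ve = sqrt(2 * 1.17 / (1.17 - 1) * 500.84 * 2994) = 4543 m/s

4543 m/s


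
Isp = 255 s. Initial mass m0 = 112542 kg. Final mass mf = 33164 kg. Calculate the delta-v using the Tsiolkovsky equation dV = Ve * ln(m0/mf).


Ve = 255 * 9.81 = 2501.55 m/s
dV = 2501.55 * ln(112542/33164) = 3057 m/s

3057 m/s


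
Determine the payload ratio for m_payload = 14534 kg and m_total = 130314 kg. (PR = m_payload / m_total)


PR = 14534 / 130314 = 0.1115

0.1115


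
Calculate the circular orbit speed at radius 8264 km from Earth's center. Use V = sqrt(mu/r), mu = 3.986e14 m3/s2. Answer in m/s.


V = sqrt(3.986e14 / 8264000) = 6945 m/s

6945 m/s


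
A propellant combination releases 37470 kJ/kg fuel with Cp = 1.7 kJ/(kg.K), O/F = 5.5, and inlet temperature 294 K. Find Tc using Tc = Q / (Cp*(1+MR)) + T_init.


Tc = 37470 / (1.7 * (1 + 5.5)) + 294 = 3685 K

3685 K


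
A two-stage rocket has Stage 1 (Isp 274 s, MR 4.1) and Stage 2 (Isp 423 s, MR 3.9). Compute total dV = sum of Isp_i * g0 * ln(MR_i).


dV1 = 274 * 9.81 * ln(4.1) = 3792.6 m/s
dV2 = 423 * 9.81 * ln(3.9) = 5647.5 m/s
Total dV = 3792.6 + 5647.5 = 9440.1 m/s ~ 9440 m/s

9440 m/s


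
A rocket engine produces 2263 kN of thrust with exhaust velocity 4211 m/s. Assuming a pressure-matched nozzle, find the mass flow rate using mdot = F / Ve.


mdot = F / Ve = 2263000 / 4211 = 537.4 kg/s

537.4 kg/s


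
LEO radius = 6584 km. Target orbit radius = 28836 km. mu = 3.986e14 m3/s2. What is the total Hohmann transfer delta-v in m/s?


V1 = sqrt(mu/r1) = 7780.79 m/s
dV1 = V1*(sqrt(2*r2/(r1+r2)) - 1) = 2147.67 m/s
V2 = sqrt(mu/r2) = 3717.93 m/s
dV2 = V2*(1 - sqrt(2*r1/(r1+r2))) = 1451.01 m/s
Total dV = 3599 m/s

3599 m/s


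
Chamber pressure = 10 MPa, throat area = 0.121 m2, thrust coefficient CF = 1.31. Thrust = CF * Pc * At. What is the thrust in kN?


F = 1.31 * 10e6 * 0.121 = 1.5851e+06 N = 1585.1 kN

1585.1 kN


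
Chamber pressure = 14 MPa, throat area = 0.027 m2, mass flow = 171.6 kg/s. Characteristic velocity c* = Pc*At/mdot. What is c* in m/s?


c* = 14e6 * 0.027 / 171.6 = 2203 m/s

2203 m/s


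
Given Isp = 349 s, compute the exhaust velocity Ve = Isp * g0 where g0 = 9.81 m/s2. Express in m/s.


Ve = Isp * g0 = 349 * 9.81 = 3423.7 m/s

3423.7 m/s


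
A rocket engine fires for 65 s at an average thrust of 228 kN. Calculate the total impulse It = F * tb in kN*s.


It = 228 * 65 = 14820 kN*s

14820 kN*s


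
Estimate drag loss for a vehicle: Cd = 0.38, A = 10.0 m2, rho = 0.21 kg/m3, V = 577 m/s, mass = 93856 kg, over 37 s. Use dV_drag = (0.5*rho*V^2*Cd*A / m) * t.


D = 0.5 * 0.21 * 577^2 * 0.38 * 10.0 = 132838.67 N
a = 132838.67 / 93856 = 1.4153 m/s2
dV = 1.4153 * 37 = 52.4 m/s

52.4 m/s


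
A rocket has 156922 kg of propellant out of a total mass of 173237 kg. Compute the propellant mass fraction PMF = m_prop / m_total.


PMF = 156922 / 173237 = 0.906

0.906


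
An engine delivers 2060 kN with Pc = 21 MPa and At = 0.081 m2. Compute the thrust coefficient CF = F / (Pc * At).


CF = 2060000 / (21e6 * 0.081) = 1.21

1.21


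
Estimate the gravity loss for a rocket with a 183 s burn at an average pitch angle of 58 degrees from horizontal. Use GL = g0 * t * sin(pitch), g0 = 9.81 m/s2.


GL = 9.81 * 183 * sin(58 deg) = 1522 m/s

1522 m/s


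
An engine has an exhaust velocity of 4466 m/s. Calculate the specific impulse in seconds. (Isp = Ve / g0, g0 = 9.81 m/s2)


Isp = Ve / g0 = 4466 / 9.81 = 455.2 s

455.2 s


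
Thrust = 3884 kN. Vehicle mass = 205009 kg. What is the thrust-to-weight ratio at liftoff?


TWR = 3884000 / (205009 * 9.81) = 1.93

1.93


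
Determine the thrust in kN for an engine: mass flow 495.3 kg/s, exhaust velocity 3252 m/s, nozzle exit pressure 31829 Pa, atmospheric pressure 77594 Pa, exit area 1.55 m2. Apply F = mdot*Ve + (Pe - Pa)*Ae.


F = 495.3 * 3252 + (31829 - 77594) * 1.55 = 1.5398e+06 N = 1539.8 kN

1539.8 kN


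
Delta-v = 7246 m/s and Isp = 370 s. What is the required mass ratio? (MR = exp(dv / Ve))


Ve = 370 * 9.81 = 3629.7 m/s
MR = exp(7246 / 3629.7) = 7.362

7.362


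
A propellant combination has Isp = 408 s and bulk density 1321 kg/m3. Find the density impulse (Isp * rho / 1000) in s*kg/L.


rho*Isp = 408 * 1321 / 1000 = 539 s*kg/L

539 s*kg/L


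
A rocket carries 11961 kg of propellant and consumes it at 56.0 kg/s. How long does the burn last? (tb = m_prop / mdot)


tb = 11961 / 56.0 = 213.6 s

213.6 s


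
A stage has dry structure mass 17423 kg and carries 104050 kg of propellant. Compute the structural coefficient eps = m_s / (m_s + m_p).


eps = 17423 / (17423 + 104050) = 0.1434

0.1434


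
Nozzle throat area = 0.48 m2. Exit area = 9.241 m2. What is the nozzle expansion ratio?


AR = 9.241 / 0.48 = 19.3

19.3


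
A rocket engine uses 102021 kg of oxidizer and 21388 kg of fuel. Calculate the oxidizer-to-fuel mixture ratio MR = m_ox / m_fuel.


MR = 102021 / 21388 = 4.77

4.77


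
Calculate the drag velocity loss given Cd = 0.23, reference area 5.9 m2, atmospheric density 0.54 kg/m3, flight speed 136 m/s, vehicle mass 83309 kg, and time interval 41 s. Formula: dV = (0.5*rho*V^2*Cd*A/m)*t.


D = 0.5 * 0.54 * 136^2 * 0.23 * 5.9 = 6776.75 N
a = 6776.75 / 83309 = 0.0813 m/s2
dV = 0.0813 * 41 = 3.3 m/s

3.3 m/s


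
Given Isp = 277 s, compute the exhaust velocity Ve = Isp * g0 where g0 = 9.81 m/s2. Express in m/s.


Ve = Isp * g0 = 277 * 9.81 = 2717.4 m/s

2717.4 m/s


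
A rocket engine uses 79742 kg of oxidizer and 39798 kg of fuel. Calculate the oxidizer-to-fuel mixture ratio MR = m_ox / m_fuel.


MR = 79742 / 39798 = 2.0

2.0


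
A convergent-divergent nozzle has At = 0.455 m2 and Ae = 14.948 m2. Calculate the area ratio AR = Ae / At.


AR = 14.948 / 0.455 = 32.9

32.9


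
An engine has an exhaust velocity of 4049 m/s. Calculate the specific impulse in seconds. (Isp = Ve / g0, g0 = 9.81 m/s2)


Isp = Ve / g0 = 4049 / 9.81 = 412.7 s

412.7 s


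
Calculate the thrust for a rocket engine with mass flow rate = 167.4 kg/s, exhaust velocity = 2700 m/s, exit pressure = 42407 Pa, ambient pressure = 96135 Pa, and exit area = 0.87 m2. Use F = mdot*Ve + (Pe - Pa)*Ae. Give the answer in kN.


F = 167.4 * 2700 + (42407 - 96135) * 0.87 = 405237.0 N = 405.2 kN

405.2 kN


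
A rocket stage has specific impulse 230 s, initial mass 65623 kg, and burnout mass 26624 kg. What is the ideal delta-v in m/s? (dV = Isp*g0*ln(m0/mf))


Ve = 230 * 9.81 = 2256.3 m/s
dV = 2256.3 * ln(65623/26624) = 2035 m/s

2035 m/s


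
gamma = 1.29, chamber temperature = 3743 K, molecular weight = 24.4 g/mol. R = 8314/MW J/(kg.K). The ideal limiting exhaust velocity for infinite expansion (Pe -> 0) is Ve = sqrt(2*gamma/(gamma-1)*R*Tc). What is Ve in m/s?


R = 8314 / 24.4 = 340.74 J/(kg.K)
Ve = sqrt(2 * 1.29 / (1.29 - 1) * 340.74 * 3743) = 3368 m/s

3368 m/s


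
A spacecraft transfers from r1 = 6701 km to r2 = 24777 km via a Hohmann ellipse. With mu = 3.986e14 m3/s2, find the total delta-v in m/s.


V1 = sqrt(mu/r1) = 7712.57 m/s
dV1 = V1*(sqrt(2*r2/(r1+r2)) - 1) = 1964.3 m/s
V2 = sqrt(mu/r2) = 4010.92 m/s
dV2 = V2*(1 - sqrt(2*r1/(r1+r2))) = 1393.79 m/s
Total dV = 3358 m/s

3358 m/s


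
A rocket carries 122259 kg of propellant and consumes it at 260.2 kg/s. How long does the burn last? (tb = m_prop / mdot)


tb = 122259 / 260.2 = 469.9 s

469.9 s


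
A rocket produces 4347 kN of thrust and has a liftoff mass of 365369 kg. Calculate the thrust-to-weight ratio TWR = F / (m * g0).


TWR = 4347000 / (365369 * 9.81) = 1.21

1.21


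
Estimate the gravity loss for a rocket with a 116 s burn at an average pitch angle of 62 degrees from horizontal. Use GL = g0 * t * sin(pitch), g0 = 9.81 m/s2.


GL = 9.81 * 116 * sin(62 deg) = 1005 m/s

1005 m/s


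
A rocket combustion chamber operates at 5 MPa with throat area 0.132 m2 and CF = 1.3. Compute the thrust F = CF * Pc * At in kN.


F = 1.3 * 5e6 * 0.132 = 858000.0 N = 858.0 kN

858.0 kN


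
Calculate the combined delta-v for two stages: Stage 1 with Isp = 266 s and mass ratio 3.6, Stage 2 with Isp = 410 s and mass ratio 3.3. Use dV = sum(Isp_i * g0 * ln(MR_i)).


dV1 = 266 * 9.81 * ln(3.6) = 3342.5 m/s
dV2 = 410 * 9.81 * ln(3.3) = 4802.1 m/s
Total dV = 3342.5 + 4802.1 = 8144.6 m/s ~ 8145 m/s

8145 m/s


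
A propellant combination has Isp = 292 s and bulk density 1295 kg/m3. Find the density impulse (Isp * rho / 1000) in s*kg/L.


rho*Isp = 292 * 1295 / 1000 = 378 s*kg/L

378 s*kg/L


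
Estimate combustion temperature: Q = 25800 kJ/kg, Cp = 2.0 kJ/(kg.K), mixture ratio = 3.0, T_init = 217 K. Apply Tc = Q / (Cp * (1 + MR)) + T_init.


Tc = 25800 / (2.0 * (1 + 3.0)) + 217 = 3442 K

3442 K


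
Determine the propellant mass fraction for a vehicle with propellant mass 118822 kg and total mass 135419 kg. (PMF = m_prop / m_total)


PMF = 118822 / 135419 = 0.877

0.877


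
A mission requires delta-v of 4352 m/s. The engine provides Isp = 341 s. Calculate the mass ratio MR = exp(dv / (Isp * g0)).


Ve = 341 * 9.81 = 3345.21 m/s
MR = exp(4352 / 3345.21) = 3.673

3.673


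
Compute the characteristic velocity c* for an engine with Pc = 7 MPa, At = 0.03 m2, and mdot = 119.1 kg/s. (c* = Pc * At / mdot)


c* = 7e6 * 0.03 / 119.1 = 1763 m/s

1763 m/s


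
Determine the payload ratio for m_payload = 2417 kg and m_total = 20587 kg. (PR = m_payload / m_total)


PR = 2417 / 20587 = 0.1174

0.1174


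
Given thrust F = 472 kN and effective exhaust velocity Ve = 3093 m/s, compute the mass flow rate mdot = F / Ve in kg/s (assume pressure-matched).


mdot = F / Ve = 472000 / 3093 = 152.6 kg/s

152.6 kg/s


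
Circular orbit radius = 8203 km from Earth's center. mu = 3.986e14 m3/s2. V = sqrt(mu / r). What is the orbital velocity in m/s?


V = sqrt(3.986e14 / 8203000) = 6971 m/s

6971 m/s


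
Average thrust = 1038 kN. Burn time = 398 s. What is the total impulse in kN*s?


It = 1038 * 398 = 413124 kN*s

413124 kN*s


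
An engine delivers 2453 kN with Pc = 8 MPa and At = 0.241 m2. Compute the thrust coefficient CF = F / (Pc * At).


CF = 2453000 / (8e6 * 0.241) = 1.27

1.27


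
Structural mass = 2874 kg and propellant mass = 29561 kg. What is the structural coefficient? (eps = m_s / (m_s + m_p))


eps = 2874 / (2874 + 29561) = 0.0886

0.0886


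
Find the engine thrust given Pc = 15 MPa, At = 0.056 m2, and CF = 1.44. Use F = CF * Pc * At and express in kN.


F = 1.44 * 15e6 * 0.056 = 1.2096e+06 N = 1209.6 kN

1209.6 kN


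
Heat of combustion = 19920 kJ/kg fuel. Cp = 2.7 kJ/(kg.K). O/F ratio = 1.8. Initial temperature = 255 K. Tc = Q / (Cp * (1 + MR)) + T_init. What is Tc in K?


Tc = 19920 / (2.7 * (1 + 1.8)) + 255 = 2890 K

2890 K


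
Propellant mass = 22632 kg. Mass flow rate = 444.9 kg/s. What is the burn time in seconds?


tb = 22632 / 444.9 = 50.9 s

50.9 s


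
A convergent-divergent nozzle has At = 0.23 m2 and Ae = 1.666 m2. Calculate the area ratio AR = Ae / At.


AR = 1.666 / 0.23 = 7.2

7.2


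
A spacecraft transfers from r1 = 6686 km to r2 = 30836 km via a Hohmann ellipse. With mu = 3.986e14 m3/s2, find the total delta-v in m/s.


V1 = sqrt(mu/r1) = 7721.21 m/s
dV1 = V1*(sqrt(2*r2/(r1+r2)) - 1) = 2177.68 m/s
V2 = sqrt(mu/r2) = 3595.34 m/s
dV2 = V2*(1 - sqrt(2*r1/(r1+r2))) = 1449.02 m/s
Total dV = 3627 m/s

3627 m/s


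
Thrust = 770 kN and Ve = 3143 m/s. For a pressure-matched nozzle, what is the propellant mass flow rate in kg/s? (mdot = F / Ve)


mdot = F / Ve = 770000 / 3143 = 245.0 kg/s

245.0 kg/s


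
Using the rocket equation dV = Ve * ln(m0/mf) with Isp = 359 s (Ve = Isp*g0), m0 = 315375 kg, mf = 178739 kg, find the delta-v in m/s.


Ve = 359 * 9.81 = 3521.79 m/s
dV = 3521.79 * ln(315375/178739) = 2000 m/s

2000 m/s


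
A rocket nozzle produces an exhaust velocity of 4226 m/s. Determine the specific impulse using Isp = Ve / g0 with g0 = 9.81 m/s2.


Isp = Ve / g0 = 4226 / 9.81 = 430.8 s

430.8 s


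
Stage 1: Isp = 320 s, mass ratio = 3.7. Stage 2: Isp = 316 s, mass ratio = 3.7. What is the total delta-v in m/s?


dV1 = 320 * 9.81 * ln(3.7) = 4107.1 m/s
dV2 = 316 * 9.81 * ln(3.7) = 4055.8 m/s
Total dV = 4107.1 + 4055.8 = 8162.9 m/s ~ 8163 m/s

8163 m/s


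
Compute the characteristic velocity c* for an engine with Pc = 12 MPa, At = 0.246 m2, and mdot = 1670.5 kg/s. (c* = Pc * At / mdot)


c* = 12e6 * 0.246 / 1670.5 = 1767 m/s

1767 m/s


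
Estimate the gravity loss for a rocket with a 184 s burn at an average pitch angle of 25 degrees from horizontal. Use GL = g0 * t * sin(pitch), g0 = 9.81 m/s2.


GL = 9.81 * 184 * sin(25 deg) = 763 m/s

763 m/s


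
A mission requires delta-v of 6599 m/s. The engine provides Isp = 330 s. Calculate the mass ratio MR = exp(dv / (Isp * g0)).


Ve = 330 * 9.81 = 3237.3 m/s
MR = exp(6599 / 3237.3) = 7.679

7.679


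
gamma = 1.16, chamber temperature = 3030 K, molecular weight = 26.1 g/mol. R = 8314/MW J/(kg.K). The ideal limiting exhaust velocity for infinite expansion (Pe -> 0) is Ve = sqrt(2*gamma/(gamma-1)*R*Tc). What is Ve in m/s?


R = 8314 / 26.1 = 318.54 J/(kg.K)
Ve = sqrt(2 * 1.16 / (1.16 - 1) * 318.54 * 3030) = 3741 m/s

3741 m/s


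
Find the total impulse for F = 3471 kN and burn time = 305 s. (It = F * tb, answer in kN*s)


It = 3471 * 305 = 1058655 kN*s

1058655 kN*s


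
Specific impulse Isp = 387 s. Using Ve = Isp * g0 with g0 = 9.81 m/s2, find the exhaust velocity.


Ve = Isp * g0 = 387 * 9.81 = 3796.5 m/s

3796.5 m/s


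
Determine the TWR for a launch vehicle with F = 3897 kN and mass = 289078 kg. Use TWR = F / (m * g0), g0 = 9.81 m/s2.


TWR = 3897000 / (289078 * 9.81) = 1.37

1.37


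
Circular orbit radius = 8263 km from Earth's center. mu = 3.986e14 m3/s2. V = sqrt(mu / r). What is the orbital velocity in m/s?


V = sqrt(3.986e14 / 8263000) = 6945 m/s

6945 m/s


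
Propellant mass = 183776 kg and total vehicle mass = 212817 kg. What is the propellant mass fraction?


PMF = 183776 / 212817 = 0.864

0.864


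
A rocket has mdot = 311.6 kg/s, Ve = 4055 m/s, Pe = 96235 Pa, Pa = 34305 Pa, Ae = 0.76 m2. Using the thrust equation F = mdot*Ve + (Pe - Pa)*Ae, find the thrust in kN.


F = 311.6 * 4055 + (96235 - 34305) * 0.76 = 1.3106e+06 N = 1310.6 kN

1310.6 kN


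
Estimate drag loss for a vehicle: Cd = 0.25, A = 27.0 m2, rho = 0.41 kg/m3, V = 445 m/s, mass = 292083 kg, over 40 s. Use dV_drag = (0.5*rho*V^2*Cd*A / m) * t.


D = 0.5 * 0.41 * 445^2 * 0.25 * 27.0 = 274017.09 N
a = 274017.09 / 292083 = 0.9381 m/s2
dV = 0.9381 * 40 = 37.5 m/s

37.5 m/s


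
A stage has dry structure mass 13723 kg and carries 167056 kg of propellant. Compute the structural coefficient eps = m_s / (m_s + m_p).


eps = 13723 / (13723 + 167056) = 0.0759

0.0759


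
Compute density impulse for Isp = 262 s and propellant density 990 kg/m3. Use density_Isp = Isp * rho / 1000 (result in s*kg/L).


rho*Isp = 262 * 990 / 1000 = 259 s*kg/L

259 s*kg/L


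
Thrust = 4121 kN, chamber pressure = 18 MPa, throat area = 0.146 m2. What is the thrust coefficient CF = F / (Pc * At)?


CF = 4121000 / (18e6 * 0.146) = 1.57

1.57


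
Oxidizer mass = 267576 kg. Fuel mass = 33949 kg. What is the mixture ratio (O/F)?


MR = 267576 / 33949 = 7.88

7.88


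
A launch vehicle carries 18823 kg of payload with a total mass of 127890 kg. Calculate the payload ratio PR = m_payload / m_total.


PR = 18823 / 127890 = 0.1472

0.1472


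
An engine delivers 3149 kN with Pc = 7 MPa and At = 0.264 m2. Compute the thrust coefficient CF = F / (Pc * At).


CF = 3149000 / (7e6 * 0.264) = 1.7

1.7


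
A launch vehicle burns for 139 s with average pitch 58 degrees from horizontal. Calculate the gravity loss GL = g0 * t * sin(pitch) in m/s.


GL = 9.81 * 139 * sin(58 deg) = 1156 m/s

1156 m/s


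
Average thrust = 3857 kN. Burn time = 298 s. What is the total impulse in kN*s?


It = 3857 * 298 = 1149386 kN*s

1149386 kN*s


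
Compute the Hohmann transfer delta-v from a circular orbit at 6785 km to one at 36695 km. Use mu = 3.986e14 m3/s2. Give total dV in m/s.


V1 = sqrt(mu/r1) = 7664.67 m/s
dV1 = V1*(sqrt(2*r2/(r1+r2)) - 1) = 2293.22 m/s
V2 = sqrt(mu/r2) = 3295.83 m/s
dV2 = V2*(1 - sqrt(2*r1/(r1+r2))) = 1454.59 m/s
Total dV = 3748 m/s

3748 m/s


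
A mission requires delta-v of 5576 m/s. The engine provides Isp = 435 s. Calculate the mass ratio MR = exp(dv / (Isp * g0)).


Ve = 435 * 9.81 = 4267.35 m/s
MR = exp(5576 / 4267.35) = 3.694

3.694


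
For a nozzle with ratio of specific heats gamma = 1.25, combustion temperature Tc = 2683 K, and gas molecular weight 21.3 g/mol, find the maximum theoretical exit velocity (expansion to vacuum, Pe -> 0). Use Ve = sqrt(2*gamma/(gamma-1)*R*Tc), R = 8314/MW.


R = 8314 / 21.3 = 390.33 J/(kg.K)
Ve = sqrt(2 * 1.25 / (1.25 - 1) * 390.33 * 2683) = 3236 m/s

3236 m/s


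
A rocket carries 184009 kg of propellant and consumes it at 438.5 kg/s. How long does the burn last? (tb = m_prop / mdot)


tb = 184009 / 438.5 = 419.6 s

419.6 s


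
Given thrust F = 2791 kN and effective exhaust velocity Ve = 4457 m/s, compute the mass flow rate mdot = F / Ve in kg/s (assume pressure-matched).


mdot = F / Ve = 2791000 / 4457 = 626.2 kg/s

626.2 kg/s


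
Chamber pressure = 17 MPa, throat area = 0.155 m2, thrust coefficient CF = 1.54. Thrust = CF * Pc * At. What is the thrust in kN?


F = 1.54 * 17e6 * 0.155 = 4.0579e+06 N = 4057.9 kN

4057.9 kN


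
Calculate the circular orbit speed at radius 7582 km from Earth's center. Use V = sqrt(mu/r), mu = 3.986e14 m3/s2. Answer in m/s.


V = sqrt(3.986e14 / 7582000) = 7251 m/s

7251 m/s


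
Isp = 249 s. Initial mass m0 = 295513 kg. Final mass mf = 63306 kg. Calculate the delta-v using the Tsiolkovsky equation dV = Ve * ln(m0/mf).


Ve = 249 * 9.81 = 2442.69 m/s
dV = 2442.69 * ln(295513/63306) = 3764 m/s

3764 m/s


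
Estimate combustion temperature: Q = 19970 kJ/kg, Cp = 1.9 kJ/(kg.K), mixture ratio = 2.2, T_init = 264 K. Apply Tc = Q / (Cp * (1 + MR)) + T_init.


Tc = 19970 / (1.9 * (1 + 2.2)) + 264 = 3549 K

3549 K


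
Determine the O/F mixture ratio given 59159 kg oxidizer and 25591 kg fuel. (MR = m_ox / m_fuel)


MR = 59159 / 25591 = 2.31

2.31


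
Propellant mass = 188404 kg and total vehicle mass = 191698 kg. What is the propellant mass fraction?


PMF = 188404 / 191698 = 0.983

0.983


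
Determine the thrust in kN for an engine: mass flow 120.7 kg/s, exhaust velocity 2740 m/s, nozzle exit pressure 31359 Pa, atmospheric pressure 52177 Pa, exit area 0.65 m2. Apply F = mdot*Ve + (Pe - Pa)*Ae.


F = 120.7 * 2740 + (31359 - 52177) * 0.65 = 317186.0 N = 317.2 kN

317.2 kN


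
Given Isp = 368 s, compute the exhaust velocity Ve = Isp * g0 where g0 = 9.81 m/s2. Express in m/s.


Ve = Isp * g0 = 368 * 9.81 = 3610.1 m/s

3610.1 m/s


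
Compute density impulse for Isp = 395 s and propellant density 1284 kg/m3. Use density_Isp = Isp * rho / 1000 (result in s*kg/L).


rho*Isp = 395 * 1284 / 1000 = 507 s*kg/L

507 s*kg/L


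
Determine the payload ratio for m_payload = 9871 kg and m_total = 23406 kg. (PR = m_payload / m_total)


PR = 9871 / 23406 = 0.4217

0.4217


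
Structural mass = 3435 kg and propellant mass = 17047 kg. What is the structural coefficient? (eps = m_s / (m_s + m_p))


eps = 3435 / (3435 + 17047) = 0.1677

0.1677


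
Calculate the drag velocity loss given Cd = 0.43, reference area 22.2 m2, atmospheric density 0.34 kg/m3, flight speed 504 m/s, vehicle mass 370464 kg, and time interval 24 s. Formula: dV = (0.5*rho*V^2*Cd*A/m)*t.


D = 0.5 * 0.34 * 504^2 * 0.43 * 22.2 = 412222.25 N
a = 412222.25 / 370464 = 1.1127 m/s2
dV = 1.1127 * 24 = 26.7 m/s

26.7 m/s


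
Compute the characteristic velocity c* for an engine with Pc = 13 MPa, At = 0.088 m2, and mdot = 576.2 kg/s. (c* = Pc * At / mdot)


c* = 13e6 * 0.088 / 576.2 = 1985 m/s

1985 m/s


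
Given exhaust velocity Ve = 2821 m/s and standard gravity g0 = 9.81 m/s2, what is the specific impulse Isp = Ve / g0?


Isp = Ve / g0 = 2821 / 9.81 = 287.6 s

287.6 s


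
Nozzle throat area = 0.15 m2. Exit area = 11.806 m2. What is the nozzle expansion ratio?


AR = 11.806 / 0.15 = 78.7

78.7


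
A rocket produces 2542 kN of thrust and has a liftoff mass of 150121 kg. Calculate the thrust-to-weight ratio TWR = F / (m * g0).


TWR = 2542000 / (150121 * 9.81) = 1.73

1.73


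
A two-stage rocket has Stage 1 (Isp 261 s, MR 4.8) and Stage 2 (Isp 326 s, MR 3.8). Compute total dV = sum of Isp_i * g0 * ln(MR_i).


dV1 = 261 * 9.81 * ln(4.8) = 4016.3 m/s
dV2 = 326 * 9.81 * ln(3.8) = 4269.4 m/s
Total dV = 4016.3 + 4269.4 = 8285.7 m/s ~ 8286 m/s

8286 m/s


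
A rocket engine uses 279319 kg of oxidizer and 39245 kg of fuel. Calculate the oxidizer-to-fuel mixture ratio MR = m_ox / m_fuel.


MR = 279319 / 39245 = 7.12

7.12


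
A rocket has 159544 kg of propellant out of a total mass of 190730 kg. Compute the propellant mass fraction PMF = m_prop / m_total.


PMF = 159544 / 190730 = 0.836

0.836


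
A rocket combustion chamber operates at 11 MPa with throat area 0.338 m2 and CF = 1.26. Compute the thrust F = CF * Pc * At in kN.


F = 1.26 * 11e6 * 0.338 = 4.6847e+06 N = 4684.7 kN

4684.7 kN


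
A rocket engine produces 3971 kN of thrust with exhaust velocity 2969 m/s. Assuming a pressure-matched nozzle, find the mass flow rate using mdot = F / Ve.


mdot = F / Ve = 3971000 / 2969 = 1337.5 kg/s

1337.5 kg/s


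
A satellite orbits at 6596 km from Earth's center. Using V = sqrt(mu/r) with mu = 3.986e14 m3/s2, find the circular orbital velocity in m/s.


V = sqrt(3.986e14 / 6596000) = 7774 m/s

7774 m/s


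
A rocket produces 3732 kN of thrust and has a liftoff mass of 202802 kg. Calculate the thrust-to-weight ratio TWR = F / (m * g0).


TWR = 3732000 / (202802 * 9.81) = 1.88

1.88


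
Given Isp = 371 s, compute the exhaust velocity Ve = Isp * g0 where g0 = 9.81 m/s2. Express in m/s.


Ve = Isp * g0 = 371 * 9.81 = 3639.5 m/s

3639.5 m/s


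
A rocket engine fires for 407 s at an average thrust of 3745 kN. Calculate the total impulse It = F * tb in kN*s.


It = 3745 * 407 = 1524215 kN*s

1524215 kN*s


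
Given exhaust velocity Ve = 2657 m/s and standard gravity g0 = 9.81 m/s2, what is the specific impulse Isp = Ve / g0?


Isp = Ve / g0 = 2657 / 9.81 = 270.8 s

270.8 s


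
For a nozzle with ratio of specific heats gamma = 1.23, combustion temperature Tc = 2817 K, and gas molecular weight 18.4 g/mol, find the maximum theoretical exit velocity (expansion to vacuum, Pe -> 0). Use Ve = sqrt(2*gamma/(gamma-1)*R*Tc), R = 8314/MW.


R = 8314 / 18.4 = 451.85 J/(kg.K)
Ve = sqrt(2 * 1.23 / (1.23 - 1) * 451.85 * 2817) = 3690 m/s

3690 m/s


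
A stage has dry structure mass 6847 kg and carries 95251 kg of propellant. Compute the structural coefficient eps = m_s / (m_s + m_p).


eps = 6847 / (6847 + 95251) = 0.0671

0.0671


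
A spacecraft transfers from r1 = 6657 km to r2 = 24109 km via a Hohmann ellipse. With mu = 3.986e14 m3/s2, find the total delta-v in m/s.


V1 = sqrt(mu/r1) = 7738.01 m/s
dV1 = V1*(sqrt(2*r2/(r1+r2)) - 1) = 1949.19 m/s
V2 = sqrt(mu/r2) = 4066.11 m/s
dV2 = V2*(1 - sqrt(2*r1/(r1+r2))) = 1391.27 m/s
Total dV = 3340 m/s

3340 m/s


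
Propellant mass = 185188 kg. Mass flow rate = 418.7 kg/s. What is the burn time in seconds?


tb = 185188 / 418.7 = 442.3 s

442.3 s


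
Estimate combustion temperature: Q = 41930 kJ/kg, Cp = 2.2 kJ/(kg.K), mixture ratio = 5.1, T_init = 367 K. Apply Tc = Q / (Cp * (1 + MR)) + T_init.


Tc = 41930 / (2.2 * (1 + 5.1)) + 367 = 3491 K

3491 K


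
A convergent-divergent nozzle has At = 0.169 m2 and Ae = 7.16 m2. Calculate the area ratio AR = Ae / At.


AR = 7.16 / 0.169 = 42.4

42.4


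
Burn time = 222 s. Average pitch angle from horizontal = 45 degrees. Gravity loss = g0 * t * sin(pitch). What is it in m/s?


GL = 9.81 * 222 * sin(45 deg) = 1540 m/s

1540 m/s


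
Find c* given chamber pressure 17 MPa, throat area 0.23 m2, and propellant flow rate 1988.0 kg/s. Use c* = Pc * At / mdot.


c* = 17e6 * 0.23 / 1988.0 = 1967 m/s

1967 m/s


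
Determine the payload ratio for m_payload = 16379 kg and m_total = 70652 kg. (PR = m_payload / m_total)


PR = 16379 / 70652 = 0.2318

0.2318


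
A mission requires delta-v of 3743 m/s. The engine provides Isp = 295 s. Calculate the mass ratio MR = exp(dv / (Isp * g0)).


Ve = 295 * 9.81 = 2893.95 m/s
MR = exp(3743 / 2893.95) = 3.645

3.645


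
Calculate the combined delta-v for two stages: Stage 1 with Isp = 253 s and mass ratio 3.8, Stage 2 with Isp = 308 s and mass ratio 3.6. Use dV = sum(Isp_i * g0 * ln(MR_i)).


dV1 = 253 * 9.81 * ln(3.8) = 3313.4 m/s
dV2 = 308 * 9.81 * ln(3.6) = 3870.3 m/s
Total dV = 3313.4 + 3870.3 = 7183.7 m/s ~ 7184 m/s

7184 m/s


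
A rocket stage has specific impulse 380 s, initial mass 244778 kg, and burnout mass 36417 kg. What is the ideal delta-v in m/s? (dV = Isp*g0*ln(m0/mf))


Ve = 380 * 9.81 = 3727.8 m/s
dV = 3727.8 * ln(244778/36417) = 7103 m/s

7103 m/s


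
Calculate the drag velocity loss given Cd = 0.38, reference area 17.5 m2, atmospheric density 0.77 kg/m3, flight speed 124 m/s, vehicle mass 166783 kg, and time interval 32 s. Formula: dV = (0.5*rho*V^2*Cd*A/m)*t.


D = 0.5 * 0.77 * 124^2 * 0.38 * 17.5 = 39366.4 N
a = 39366.4 / 166783 = 0.236 m/s2
dV = 0.236 * 32 = 7.6 m/s

7.6 m/s


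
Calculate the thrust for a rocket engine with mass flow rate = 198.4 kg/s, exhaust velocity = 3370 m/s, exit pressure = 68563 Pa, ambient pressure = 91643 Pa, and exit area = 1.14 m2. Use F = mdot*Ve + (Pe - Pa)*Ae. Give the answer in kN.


F = 198.4 * 3370 + (68563 - 91643) * 1.14 = 642297.0 N = 642.3 kN

642.3 kN


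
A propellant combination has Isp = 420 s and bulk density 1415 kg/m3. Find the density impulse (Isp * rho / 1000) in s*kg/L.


rho*Isp = 420 * 1415 / 1000 = 594 s*kg/L

594 s*kg/L


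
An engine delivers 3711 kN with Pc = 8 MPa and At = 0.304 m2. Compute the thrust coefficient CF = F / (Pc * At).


CF = 3711000 / (8e6 * 0.304) = 1.53

1.53


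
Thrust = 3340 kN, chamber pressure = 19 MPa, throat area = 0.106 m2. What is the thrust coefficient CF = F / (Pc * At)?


CF = 3340000 / (19e6 * 0.106) = 1.66

1.66


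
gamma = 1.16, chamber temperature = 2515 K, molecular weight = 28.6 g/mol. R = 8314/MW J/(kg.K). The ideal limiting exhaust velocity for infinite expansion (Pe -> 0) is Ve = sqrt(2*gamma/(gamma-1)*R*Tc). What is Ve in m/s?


R = 8314 / 28.6 = 290.7 J/(kg.K)
Ve = sqrt(2 * 1.16 / (1.16 - 1) * 290.7 * 2515) = 3256 m/s

3256 m/s


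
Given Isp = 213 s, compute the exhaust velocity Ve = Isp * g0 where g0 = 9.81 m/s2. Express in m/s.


Ve = Isp * g0 = 213 * 9.81 = 2089.5 m/s

2089.5 m/s


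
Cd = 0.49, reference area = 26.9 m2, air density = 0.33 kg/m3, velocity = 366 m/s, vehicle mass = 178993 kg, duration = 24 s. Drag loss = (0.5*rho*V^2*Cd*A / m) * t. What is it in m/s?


D = 0.5 * 0.33 * 366^2 * 0.49 * 26.9 = 291336.22 N
a = 291336.22 / 178993 = 1.6276 m/s2
dV = 1.6276 * 24 = 39.1 m/s

39.1 m/s


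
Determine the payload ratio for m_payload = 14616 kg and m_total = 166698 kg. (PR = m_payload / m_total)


PR = 14616 / 166698 = 0.0877

0.0877


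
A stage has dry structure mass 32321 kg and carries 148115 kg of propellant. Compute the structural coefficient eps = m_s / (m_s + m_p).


eps = 32321 / (32321 + 148115) = 0.1791

0.1791


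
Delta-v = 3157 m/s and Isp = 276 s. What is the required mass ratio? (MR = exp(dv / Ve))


Ve = 276 * 9.81 = 2707.56 m/s
MR = exp(3157 / 2707.56) = 3.209

3.209


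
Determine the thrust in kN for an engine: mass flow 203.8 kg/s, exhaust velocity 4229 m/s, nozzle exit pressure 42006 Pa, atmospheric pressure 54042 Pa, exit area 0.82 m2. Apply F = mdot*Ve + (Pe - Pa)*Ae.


F = 203.8 * 4229 + (42006 - 54042) * 0.82 = 852001.0 N = 852.0 kN

852.0 kN


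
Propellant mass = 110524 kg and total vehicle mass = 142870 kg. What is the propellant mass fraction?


PMF = 110524 / 142870 = 0.774

0.774


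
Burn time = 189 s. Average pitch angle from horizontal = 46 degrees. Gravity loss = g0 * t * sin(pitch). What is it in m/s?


GL = 9.81 * 189 * sin(46 deg) = 1334 m/s

1334 m/s


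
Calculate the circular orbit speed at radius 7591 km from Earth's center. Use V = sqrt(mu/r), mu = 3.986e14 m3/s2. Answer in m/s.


V = sqrt(3.986e14 / 7591000) = 7246 m/s

7246 m/s


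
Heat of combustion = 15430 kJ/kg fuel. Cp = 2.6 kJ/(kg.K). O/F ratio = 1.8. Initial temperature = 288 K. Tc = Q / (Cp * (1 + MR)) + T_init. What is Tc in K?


Tc = 15430 / (2.6 * (1 + 1.8)) + 288 = 2408 K

2408 K


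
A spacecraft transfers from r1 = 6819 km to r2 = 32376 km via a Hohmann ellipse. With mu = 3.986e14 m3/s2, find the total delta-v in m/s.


V1 = sqrt(mu/r1) = 7645.54 m/s
dV1 = V1*(sqrt(2*r2/(r1+r2)) - 1) = 2181.43 m/s
V2 = sqrt(mu/r2) = 3508.79 m/s
dV2 = V2*(1 - sqrt(2*r1/(r1+r2))) = 1439.04 m/s
Total dV = 3620 m/s

3620 m/s


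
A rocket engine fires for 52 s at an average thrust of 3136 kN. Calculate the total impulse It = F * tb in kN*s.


It = 3136 * 52 = 163072 kN*s

163072 kN*s


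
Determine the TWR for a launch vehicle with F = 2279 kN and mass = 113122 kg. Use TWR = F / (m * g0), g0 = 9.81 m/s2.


TWR = 2279000 / (113122 * 9.81) = 2.05

2.05


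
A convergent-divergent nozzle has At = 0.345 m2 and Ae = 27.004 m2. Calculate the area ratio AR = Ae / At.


AR = 27.004 / 0.345 = 78.3

78.3


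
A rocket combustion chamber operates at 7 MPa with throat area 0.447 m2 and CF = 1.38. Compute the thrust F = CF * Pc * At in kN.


F = 1.38 * 7e6 * 0.447 = 4.3180e+06 N = 4318.0 kN

4318.0 kN


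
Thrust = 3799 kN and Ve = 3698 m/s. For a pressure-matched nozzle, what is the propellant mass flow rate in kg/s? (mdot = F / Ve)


mdot = F / Ve = 3799000 / 3698 = 1027.3 kg/s

1027.3 kg/s


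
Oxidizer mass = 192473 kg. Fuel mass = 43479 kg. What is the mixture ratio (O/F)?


MR = 192473 / 43479 = 4.43

4.43


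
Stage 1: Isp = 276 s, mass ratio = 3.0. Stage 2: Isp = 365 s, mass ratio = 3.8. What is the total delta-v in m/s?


dV1 = 276 * 9.81 * ln(3.0) = 2974.6 m/s
dV2 = 365 * 9.81 * ln(3.8) = 4780.2 m/s
Total dV = 2974.6 + 4780.2 = 7754.8 m/s ~ 7755 m/s

7755 m/s


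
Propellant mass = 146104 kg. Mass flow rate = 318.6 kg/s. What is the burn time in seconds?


tb = 146104 / 318.6 = 458.6 s

458.6 s


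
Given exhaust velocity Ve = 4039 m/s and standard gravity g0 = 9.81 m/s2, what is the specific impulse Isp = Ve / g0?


Isp = Ve / g0 = 4039 / 9.81 = 411.7 s

411.7 s


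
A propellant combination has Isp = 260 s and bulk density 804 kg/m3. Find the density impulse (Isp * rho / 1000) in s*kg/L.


rho*Isp = 260 * 804 / 1000 = 209 s*kg/L

209 s*kg/L


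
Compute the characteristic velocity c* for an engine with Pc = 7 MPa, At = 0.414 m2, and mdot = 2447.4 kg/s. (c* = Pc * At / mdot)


c* = 7e6 * 0.414 / 2447.4 = 1184 m/s

1184 m/s


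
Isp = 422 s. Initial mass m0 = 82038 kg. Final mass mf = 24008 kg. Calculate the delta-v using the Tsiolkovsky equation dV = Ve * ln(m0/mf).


Ve = 422 * 9.81 = 4139.82 m/s
dV = 4139.82 * ln(82038/24008) = 5087 m/s

5087 m/s


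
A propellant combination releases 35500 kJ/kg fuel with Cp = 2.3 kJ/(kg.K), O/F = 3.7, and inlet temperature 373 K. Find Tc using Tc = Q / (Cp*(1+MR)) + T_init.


Tc = 35500 / (2.3 * (1 + 3.7)) + 373 = 3657 K

3657 K


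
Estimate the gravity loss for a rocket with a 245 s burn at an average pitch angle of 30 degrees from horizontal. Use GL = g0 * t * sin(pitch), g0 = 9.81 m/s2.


GL = 9.81 * 245 * sin(30 deg) = 1202 m/s

1202 m/s


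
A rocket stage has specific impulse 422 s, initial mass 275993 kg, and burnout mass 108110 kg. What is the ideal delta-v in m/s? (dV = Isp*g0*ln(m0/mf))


Ve = 422 * 9.81 = 4139.82 m/s
dV = 4139.82 * ln(275993/108110) = 3880 m/s

3880 m/s


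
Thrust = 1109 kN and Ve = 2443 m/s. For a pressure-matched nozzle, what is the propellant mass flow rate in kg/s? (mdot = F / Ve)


mdot = F / Ve = 1109000 / 2443 = 454.0 kg/s

454.0 kg/s


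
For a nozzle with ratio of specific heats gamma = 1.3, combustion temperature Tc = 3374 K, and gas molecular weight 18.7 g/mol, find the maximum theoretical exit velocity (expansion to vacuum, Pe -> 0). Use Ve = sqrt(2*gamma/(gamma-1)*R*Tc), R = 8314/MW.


R = 8314 / 18.7 = 444.6 J/(kg.K)
Ve = sqrt(2 * 1.3 / (1.3 - 1) * 444.6 * 3374) = 3606 m/s

3606 m/s


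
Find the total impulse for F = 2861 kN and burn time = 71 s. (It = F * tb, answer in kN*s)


It = 2861 * 71 = 203131 kN*s

203131 kN*s


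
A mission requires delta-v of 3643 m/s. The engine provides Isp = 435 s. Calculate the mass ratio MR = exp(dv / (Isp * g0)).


Ve = 435 * 9.81 = 4267.35 m/s
MR = exp(3643 / 4267.35) = 2.348

2.348


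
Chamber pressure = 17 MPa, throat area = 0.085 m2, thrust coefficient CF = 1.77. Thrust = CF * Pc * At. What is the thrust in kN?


F = 1.77 * 17e6 * 0.085 = 2.5576e+06 N = 2557.7 kN

2557.7 kN


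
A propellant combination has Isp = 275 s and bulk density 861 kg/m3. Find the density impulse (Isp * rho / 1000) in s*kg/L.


rho*Isp = 275 * 861 / 1000 = 237 s*kg/L

237 s*kg/L


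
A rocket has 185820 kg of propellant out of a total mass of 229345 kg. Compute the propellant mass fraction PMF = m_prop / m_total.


PMF = 185820 / 229345 = 0.81

0.81


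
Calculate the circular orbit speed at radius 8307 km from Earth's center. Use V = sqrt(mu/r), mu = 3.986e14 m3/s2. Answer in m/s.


V = sqrt(3.986e14 / 8307000) = 6927 m/s

6927 m/s


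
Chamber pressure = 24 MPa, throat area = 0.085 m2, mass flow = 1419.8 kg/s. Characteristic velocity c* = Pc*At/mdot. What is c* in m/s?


c* = 24e6 * 0.085 / 1419.8 = 1437 m/s

1437 m/s


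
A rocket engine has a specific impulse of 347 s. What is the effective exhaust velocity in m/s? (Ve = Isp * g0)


Ve = Isp * g0 = 347 * 9.81 = 3404.1 m/s

3404.1 m/s


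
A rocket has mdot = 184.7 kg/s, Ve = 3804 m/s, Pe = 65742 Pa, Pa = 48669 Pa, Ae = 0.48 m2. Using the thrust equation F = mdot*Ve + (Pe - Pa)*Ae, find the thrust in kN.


F = 184.7 * 3804 + (65742 - 48669) * 0.48 = 710794.0 N = 710.8 kN

710.8 kN


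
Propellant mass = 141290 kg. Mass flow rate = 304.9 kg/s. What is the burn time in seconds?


tb = 141290 / 304.9 = 463.4 s

463.4 s


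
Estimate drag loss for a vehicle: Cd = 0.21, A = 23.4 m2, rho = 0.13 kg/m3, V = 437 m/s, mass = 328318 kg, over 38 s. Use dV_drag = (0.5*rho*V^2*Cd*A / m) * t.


D = 0.5 * 0.13 * 437^2 * 0.21 * 23.4 = 60997.41 N
a = 60997.41 / 328318 = 0.1858 m/s2
dV = 0.1858 * 38 = 7.1 m/s

7.1 m/s


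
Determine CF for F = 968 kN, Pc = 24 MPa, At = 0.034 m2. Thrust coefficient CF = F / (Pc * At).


CF = 968000 / (24e6 * 0.034) = 1.19

1.19


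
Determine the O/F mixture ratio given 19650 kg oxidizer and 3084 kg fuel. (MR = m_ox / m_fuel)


MR = 19650 / 3084 = 6.37

6.37


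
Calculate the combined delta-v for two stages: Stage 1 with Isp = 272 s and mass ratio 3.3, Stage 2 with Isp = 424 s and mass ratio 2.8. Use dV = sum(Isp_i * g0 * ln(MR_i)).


dV1 = 272 * 9.81 * ln(3.3) = 3185.8 m/s
dV2 = 424 * 9.81 * ln(2.8) = 4282.6 m/s
Total dV = 3185.8 + 4282.6 = 7468.4 m/s ~ 7468 m/s

7468 m/s


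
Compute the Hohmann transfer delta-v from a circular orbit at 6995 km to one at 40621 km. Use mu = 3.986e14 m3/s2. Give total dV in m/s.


V1 = sqrt(mu/r1) = 7548.75 m/s
dV1 = V1*(sqrt(2*r2/(r1+r2)) - 1) = 2311.52 m/s
V2 = sqrt(mu/r2) = 3132.52 m/s
dV2 = V2*(1 - sqrt(2*r1/(r1+r2))) = 1434.56 m/s
Total dV = 3746 m/s

3746 m/s


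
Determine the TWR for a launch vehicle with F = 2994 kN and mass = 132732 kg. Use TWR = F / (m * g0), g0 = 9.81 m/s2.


TWR = 2994000 / (132732 * 9.81) = 2.3

2.3


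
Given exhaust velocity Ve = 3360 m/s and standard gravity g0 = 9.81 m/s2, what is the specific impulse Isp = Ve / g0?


Isp = Ve / g0 = 3360 / 9.81 = 342.5 s

342.5 s


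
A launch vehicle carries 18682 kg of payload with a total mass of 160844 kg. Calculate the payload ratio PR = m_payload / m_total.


PR = 18682 / 160844 = 0.1161

0.1161


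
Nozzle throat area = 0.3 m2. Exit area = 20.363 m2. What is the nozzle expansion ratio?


AR = 20.363 / 0.3 = 67.9

67.9
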